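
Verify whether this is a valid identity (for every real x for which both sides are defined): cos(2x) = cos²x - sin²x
Yes, this is an identity.

Claim: cos(2x) = cos²x - sin²x.
Reasoning: Put y = x in the addition formula cos(x+y) = cos(x)cos(y) - sin(x)sin(y): cos(2x) = cos²x - sin²x.
So the two sides agree for every real x for which both sides are defined.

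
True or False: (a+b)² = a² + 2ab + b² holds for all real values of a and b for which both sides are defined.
Claim: (a+b)² = a² + 2ab + b².
Reasoning: Expand: (a+b)² = (a+b)(a+b) = a·a + a·b + b·a + b·b = a² + 2ab + b².
So the two sides agree for all real values of a and b for which both sides are defined.

Conclusion: True.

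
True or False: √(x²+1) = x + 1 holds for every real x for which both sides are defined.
False.

Claim: √(x²+1) = x + 1.
Test a specific point where both sides are defined: x = 2.
LHS = √(x²+1) ≈ 2.2361
RHS = x + 1 ≈ 3.0000
Since 2.2361 ≠ 3.0000, the equation fails at this point, so it cannot hold for every real x for which both sides are defined.
(x+1)² = x² + 2x + 1 ≠ x² + 1 unless x = 0.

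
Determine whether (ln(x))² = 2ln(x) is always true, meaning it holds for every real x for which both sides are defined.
Claim: (ln(x))² = 2ln(x).
Test a specific point where both sides are defined: x = 3.
LHS = (ln(x))² ≈ 1.2069
RHS = 2ln(x) ≈ 2.1972
Since 1.2069 ≠ 2.1972, the equation fails at this point, so it cannot hold for every real x for which both sides are defined.
2ln(x) equals ln(x²), which is not the same as (ln x)².

Conclusion: No, this is NOT an identity.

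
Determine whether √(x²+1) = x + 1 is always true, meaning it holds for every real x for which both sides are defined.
No, this is NOT an identity.

Claim: √(x²+1) = x + 1.
Test a specific point where both sides are defined: x = 4.
LHS = √(x²+1) ≈ 4.1231
RHS = x + 1 ≈ 5.0000
Since 4.1231 ≠ 5.0000, the equation fails at this point, so it cannot hold for every real x for which both sides are defined.
(x+1)² = x² + 2x + 1 ≠ x² + 1 unless x = 0.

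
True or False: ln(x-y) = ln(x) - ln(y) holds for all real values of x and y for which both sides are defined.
False.

Claim: ln(x-y) = ln(x) - ln(y).
Test a specific point where both sides are defined: x = 5, y = 2.
LHS = ln(x-y) ≈ 1.0986
RHS = ln(x) - ln(y) ≈ 0.9163
Since 1.0986 ≠ 0.9163, the equation fails at this point, so it cannot hold for all real values of x and y for which both sides are defined.
ln(x) - ln(y) = ln(x/y), not ln(x-y).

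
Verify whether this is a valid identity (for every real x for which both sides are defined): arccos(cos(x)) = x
No, this is NOT an identity.

Claim: arccos(cos(x)) = x.
Test a specific point where both sides are defined: x = -π/4.
LHS = arccos(cos(x)) ≈ 0.7854
RHS = x ≈ -0.7854
Since 0.7854 ≠ -0.7854, the equation fails at this point, so it cannot hold for every real x for which both sides are defined.
arccos only returns values in [0, π], so arccos(cos(x)) = x holds only for x in that interval, not for all real x.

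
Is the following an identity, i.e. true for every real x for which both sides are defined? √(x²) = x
Claim: √(x²) = x.
Test a specific point where both sides are defined: x = -3.
LHS = √(x²) ≈ 3.0000
RHS = x ≈ -3.0000
Since 3.0000 ≠ -3.0000, the equation fails at this point, so it cannot hold for every real x for which both sides are defined.
√(x²) = |x|, which differs from x whenever x < 0 (both sides are defined for every real x).

Conclusion: No, this is NOT an identity.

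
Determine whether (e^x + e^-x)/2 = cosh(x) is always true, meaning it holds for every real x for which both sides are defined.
Claim: (e^x + e^-x)/2 = cosh(x).
Reasoning: This is exactly the definition of the hyperbolic cosine: cosh(x) := (e^x + e^-x)/2.
So the two sides agree for every real x for which both sides are defined.

Conclusion: Yes, this is an identity.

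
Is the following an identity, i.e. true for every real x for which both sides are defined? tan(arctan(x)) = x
Claim: tan(arctan(x)) = x.
Reasoning: For every real x, arctan(x) is by definition the angle in (-π/2, π/2) whose tangent equals x. Taking the tangent of that angle returns x.
So the two sides agree for every real x for which both sides are defined.

Conclusion: Yes, this is an identity.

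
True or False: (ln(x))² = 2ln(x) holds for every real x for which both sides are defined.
Claim: (ln(x))² = 2ln(x).
Test a specific point where both sides are defined: x = 1/2.
LHS = (ln(x))² ≈ 0.4805
RHS = 2ln(x) ≈ -1.3863
Since 0.4805 ≠ -1.3863, the equation fails at this point, so it cannot hold for every real x for which both sides are defined.
2ln(x) equals ln(x²), which is not the same as (ln x)².

Conclusion: False.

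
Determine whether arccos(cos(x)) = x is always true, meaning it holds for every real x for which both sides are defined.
No, this is NOT an identity.

Claim: arccos(cos(x)) = x.
Test a specific point where both sides are defined: x = -π/3.
LHS = arccos(cos(x)) ≈ 1.0472
RHS = x ≈ -1.0472
Since 1.0472 ≠ -1.0472, the equation fails at this point, so it cannot hold for every real x for which both sides are defined.
arccos only returns values in [0, π], so arccos(cos(x)) = x holds only for x in that interval, not for all real x.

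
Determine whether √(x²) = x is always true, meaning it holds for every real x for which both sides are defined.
Claim: √(x²) = x.
Test a specific point where both sides are defined: x = -2.
LHS = √(x²) ≈ 2.0000
RHS = x ≈ -2.0000
Since 2.0000 ≠ -2.0000, the equation fails at this point, so it cannot hold for every real x for which both sides are defined.
√(x²) = |x|, which differs from x whenever x < 0 (both sides are defined for every real x).

Conclusion: No, this is NOT an identity.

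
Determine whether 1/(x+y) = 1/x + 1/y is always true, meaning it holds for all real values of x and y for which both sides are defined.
Claim: 1/(x+y) = 1/x + 1/y.
Test a specific point where both sides are defined: x = 4, y = -2.
LHS = 1/(x+y) ≈ 0.5000
RHS = 1/x + 1/y ≈ -0.2500
Since 0.5000 ≠ -0.2500, the equation fails at this point, so it cannot hold for all real values of x and y for which both sides are defined.
1/x + 1/y = (x+y)/(xy), which is not 1/(x+y).

Conclusion: No, this is NOT an identity.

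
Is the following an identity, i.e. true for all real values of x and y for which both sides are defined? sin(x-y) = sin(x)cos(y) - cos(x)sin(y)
Claim: sin(x-y) = sin(x)cos(y) - cos(x)sin(y).
Reasoning: Replace y by -y in sin(x+y) = sin(x)cos(y) + cos(x)sin(y) and use cos(-y) = cos(y), sin(-y) = -sin(y): sin(x-y) = sin(x)cos(y) - cos(x)sin(y).
So the two sides agree for all real values of x and y for which both sides are defined.

Conclusion: Yes, this is an identity.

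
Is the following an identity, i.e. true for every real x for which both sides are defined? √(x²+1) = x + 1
Claim: √(x²+1) = x + 1.
Test a specific point where both sides are defined: x = 4.
LHS = √(x²+1) ≈ 4.1231
RHS = x + 1 ≈ 5.0000
Since 4.1231 ≠ 5.0000, the equation fails at this point, so it cannot hold for every real x for which both sides are defined.
(x+1)² = x² + 2x + 1 ≠ x² + 1 unless x = 0.

Conclusion: No, this is NOT an identity.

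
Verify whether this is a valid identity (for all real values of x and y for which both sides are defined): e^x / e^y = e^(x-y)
Claim: e^x / e^y = e^(x-y).
Reasoning: 1/e^y = e^(-y), so e^x / e^y = e^x · e^(-y) = e^(x + (-y)) = e^(x-y) by the product rule for exponents.
So the two sides agree for all real values of x and y for which both sides are defined.

Conclusion: Yes, this is an identity.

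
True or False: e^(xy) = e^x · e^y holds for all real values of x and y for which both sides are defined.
Claim: e^(xy) = e^x · e^y.
Test a specific point where both sides are defined: x = -2, y = 1.
LHS = e^(xy) ≈ 0.1353
RHS = e^x · e^y ≈ 0.3679
Since 0.1353 ≠ 0.3679, the equation fails at this point, so it cannot hold for all real values of x and y for which both sides are defined.
e^x · e^y = e^(x+y), not e^(xy).

Conclusion: False.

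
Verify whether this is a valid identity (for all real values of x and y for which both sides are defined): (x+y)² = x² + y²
Claim: (x+y)² = x² + y².
Test a specific point where both sides are defined: x = -2, y = 3/2.
LHS = (x+y)² ≈ 0.2500
RHS = x² + y² ≈ 6.2500
Since 0.2500 ≠ 6.2500, the equation fails at this point, so it cannot hold for all real values of x and y for which both sides are defined.
The correct expansion is (x+y)² = x² + 2xy + y²; the cross term 2xy is missing.

Conclusion: No, this is NOT an identity.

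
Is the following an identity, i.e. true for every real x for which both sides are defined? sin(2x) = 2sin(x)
No, this is NOT an identity.

Claim: sin(2x) = 2sin(x).
Test a specific point where both sides are defined: x = -π/2.
LHS = sin(2x) ≈ 0.0000
RHS = 2sin(x) ≈ -2.0000
Since 0.0000 ≠ -2.0000, the equation fails at this point, so it cannot hold for every real x for which both sides are defined.
The correct double-angle formula is sin(2x) = 2sin(x)cos(x).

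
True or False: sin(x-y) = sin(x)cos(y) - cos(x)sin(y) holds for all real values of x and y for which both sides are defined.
Claim: sin(x-y) = sin(x)cos(y) - cos(x)sin(y).
Reasoning: Replace y by -y in sin(x+y) = sin(x)cos(y) + cos(x)sin(y) and use cos(-y) = cos(y), sin(-y) = -sin(y): sin(x-y) = sin(x)cos(y) - cos(x)sin(y).
So the two sides agree for all real values of x and y for which both sides are defined.

Conclusion: True.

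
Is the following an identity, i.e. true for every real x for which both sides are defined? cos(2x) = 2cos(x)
No, this is NOT an identity.

Claim: cos(2x) = 2cos(x).
Test a specific point where both sides are defined: x = -π/4.
LHS = cos(2x) ≈ 0.0000
RHS = 2cos(x) ≈ 1.4142
Since 0.0000 ≠ 1.4142, the equation fails at this point, so it cannot hold for every real x for which both sides are defined.
The correct double-angle formula is cos(2x) = cos²x - sin²x.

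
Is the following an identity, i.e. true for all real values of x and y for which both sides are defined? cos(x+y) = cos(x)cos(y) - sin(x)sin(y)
Yes, this is an identity.

Claim: cos(x+y) = cos(x)cos(y) - sin(x)sin(y).
Reasoning: By Euler's formula e^(i(x+y)) = e^(ix)·e^(iy) = (cos x + i·sin x)(cos y + i·sin y). The real part of the left side is cos(x+y); the real part of the product is cos(x)cos(y) - sin(x)sin(y) (since i·i = -1).
So the two sides agree for all real values of x and y for which both sides are defined.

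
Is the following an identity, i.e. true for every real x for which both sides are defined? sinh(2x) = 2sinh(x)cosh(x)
Claim: sinh(2x) = 2sinh(x)cosh(x).
Reasoning: 2sinh(x)cosh(x) = 2 · (e^x - e^-x)/2 · (e^x + e^-x)/2 = (e^(2x) - e^(-2x))/2 = sinh(2x).
So the two sides agree for every real x for which both sides are defined.

Conclusion: Yes, this is an identity.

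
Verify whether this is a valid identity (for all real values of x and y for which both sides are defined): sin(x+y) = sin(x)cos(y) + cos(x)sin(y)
Yes, this is an identity.

Claim: sin(x+y) = sin(x)cos(y) + cos(x)sin(y).
Reasoning: By Euler's formula e^(i(x+y)) = e^(ix)·e^(iy) = (cos x + i·sin x)(cos y + i·sin y). The imaginary part of the left side is sin(x+y); the imaginary part of the product is sin(x)cos(y) + cos(x)sin(y).
So the two sides agree for all real values of x and y for which both sides are defined.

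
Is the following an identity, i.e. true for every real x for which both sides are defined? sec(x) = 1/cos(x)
Yes, this is an identity.

Claim: sec(x) = 1/cos(x).
Reasoning: sec(x) is by definition the reciprocal of cos(x), wherever cos(x) ≠ 0.
So the two sides agree for every real x for which both sides are defined.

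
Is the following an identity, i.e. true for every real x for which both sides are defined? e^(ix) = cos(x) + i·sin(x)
Yes, this is an identity.

Claim: e^(ix) = cos(x) + i·sin(x).
Reasoning: Euler's formula. Expand e^(ix) = Σ (ix)^k / k!. Since i² = -1, the even-k terms are Σ (-1)^m x^(2m)/(2m)! = cos(x) and the odd-k terms are i · Σ (-1)^m x^(2m+1)/(2m+1)! = i·sin(x).
So the two sides agree for every real x for which both sides are defined.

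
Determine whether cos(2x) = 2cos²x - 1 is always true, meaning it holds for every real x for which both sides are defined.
Claim: cos(2x) = 2cos²x - 1.
Reasoning: cos(2x) = cos²x - sin²x. Replace sin²x by 1 - cos²x: cos²x - (1 - cos²x) = 2cos²x - 1.
So the two sides agree for every real x for which both sides are defined.

Conclusion: Yes, this is an identity.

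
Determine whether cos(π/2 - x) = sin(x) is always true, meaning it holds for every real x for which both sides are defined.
Yes, this is an identity.

Claim: cos(π/2 - x) = sin(x).
Reasoning: Use cos(u - v) = cos(u)cos(v) + sin(u)sin(v) with u = π/2, v = x: cos(π/2)cos(x) + sin(π/2)sin(x) = 0·cos(x) + 1·sin(x) = sin(x).
So the two sides agree for every real x for which both sides are defined.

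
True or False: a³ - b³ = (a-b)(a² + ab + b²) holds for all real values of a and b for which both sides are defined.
True.

Claim: a³ - b³ = (a-b)(a² + ab + b²).
Reasoning: Expand the right side: (a-b)(a² + ab + b²) = a³ + a²b + ab² - a²b - ab² - b³ = a³ - b³ (the middle terms cancel in pairs).
So the two sides agree for all real values of a and b for which both sides are defined.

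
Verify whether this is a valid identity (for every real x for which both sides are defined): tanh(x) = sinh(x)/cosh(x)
Yes, this is an identity.

Claim: tanh(x) = sinh(x)/cosh(x).
Reasoning: tanh(x) is defined as sinh(x)/cosh(x) = (e^x - e^-x)/(e^x + e^-x); cosh(x) ≥ 1 is never zero, so this holds for every real x.
So the two sides agree for every real x for which both sides are defined.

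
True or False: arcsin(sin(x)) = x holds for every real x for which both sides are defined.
False.

Claim: arcsin(sin(x)) = x.
Test a specific point where both sides are defined: x = π.
LHS = arcsin(sin(x)) ≈ 0.0000
RHS = x ≈ 3.1416
Since 0.0000 ≠ 3.1416, the equation fails at this point, so it cannot hold for every real x for which both sides are defined.
arcsin only returns values in [-π/2, π/2], so arcsin(sin(x)) = x holds only for x in that interval, not for all real x.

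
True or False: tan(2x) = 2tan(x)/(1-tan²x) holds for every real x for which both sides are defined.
Claim: tan(2x) = 2tan(x)/(1-tan²x).
Reasoning: tan(2x) = sin(2x)/cos(2x) = 2sin(x)cos(x) / (cos²x - sin²x). Divide numerator and denominator by cos²x: 2tan(x) / (1 - tan²x).
So the two sides agree for every real x for which both sides are defined.

Conclusion: True.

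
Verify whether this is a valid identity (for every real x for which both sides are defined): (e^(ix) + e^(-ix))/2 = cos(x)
Claim: (e^(ix) + e^(-ix))/2 = cos(x).
Reasoning: By Euler's formula e^(ix) = cos(x) + i·sin(x) and e^(-ix) = cos(x) - i·sin(x). Adding cancels the sine terms: e^(ix) + e^(-ix) = 2cos(x); divide by 2.
So the two sides agree for every real x for which both sides are defined.

Conclusion: Yes, this is an identity.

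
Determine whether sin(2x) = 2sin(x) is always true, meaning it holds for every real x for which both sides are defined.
Claim: sin(2x) = 2sin(x).
Test a specific point where both sides are defined: x = π/6.
LHS = sin(2x) ≈ 0.8660
RHS = 2sin(x) ≈ 1.0000
Since 0.8660 ≠ 1.0000, the equation fails at this point, so it cannot hold for every real x for which both sides are defined.
The correct double-angle formula is sin(2x) = 2sin(x)cos(x).

Conclusion: No, this is NOT an identity.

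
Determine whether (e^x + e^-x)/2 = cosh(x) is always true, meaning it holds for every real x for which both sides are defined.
Yes, this is an identity.

Claim: (e^x + e^-x)/2 = cosh(x).
Reasoning: This is exactly the definition of the hyperbolic cosine: cosh(x) := (e^x + e^-x)/2.
So the two sides agree for every real x for which both sides are defined.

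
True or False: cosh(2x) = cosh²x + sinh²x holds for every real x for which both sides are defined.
True.

Claim: cosh(2x) = cosh²x + sinh²x.
Reasoning: cosh²x = (e^(2x) + 2 + e^(-2x))/4 and sinh²x = (e^(2x) - 2 + e^(-2x))/4. Adding gives (2e^(2x) + 2e^(-2x))/4 = (e^(2x) + e^(-2x))/2 = cosh(2x).
So the two sides agree for every real x for which both sides are defined.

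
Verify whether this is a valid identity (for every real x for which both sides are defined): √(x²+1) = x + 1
Claim: √(x²+1) = x + 1.
Test a specific point where both sides are defined: x = 2.
LHS = √(x²+1) ≈ 2.2361
RHS = x + 1 ≈ 3.0000
Since 2.2361 ≠ 3.0000, the equation fails at this point, so it cannot hold for every real x for which both sides are defined.
(x+1)² = x² + 2x + 1 ≠ x² + 1 unless x = 0.

Conclusion: No, this is NOT an identity.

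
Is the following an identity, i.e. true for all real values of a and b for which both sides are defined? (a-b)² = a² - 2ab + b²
Yes, this is an identity.

Claim: (a-b)² = a² - 2ab + b².
Reasoning: Expand: (a-b)² = (a-b)(a-b) = a·a - a·b - b·a + b·b = a² - 2ab + b².
So the two sides agree for all real values of a and b for which both sides are defined.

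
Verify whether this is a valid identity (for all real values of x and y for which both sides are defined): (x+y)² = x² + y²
No, this is NOT an identity.

Claim: (x+y)² = x² + y².
Test a specific point where both sides are defined: x = 3/2, y = 2.
LHS = (x+y)² ≈ 12.2500
RHS = x² + y² ≈ 6.2500
Since 12.2500 ≠ 6.2500, the equation fails at this point, so it cannot hold for all real values of x and y for which both sides are defined.
The correct expansion is (x+y)² = x² + 2xy + y²; the cross term 2xy is missing.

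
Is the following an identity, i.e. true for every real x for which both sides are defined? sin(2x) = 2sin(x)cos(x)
Yes, this is an identity.

Claim: sin(2x) = 2sin(x)cos(x).
Reasoning: Put y = x in the addition formula sin(x+y) = sin(x)cos(y) + cos(x)sin(y): sin(2x) = sin(x)cos(x) + cos(x)sin(x) = 2sin(x)cos(x).
So the two sides agree for every real x for which both sides are defined.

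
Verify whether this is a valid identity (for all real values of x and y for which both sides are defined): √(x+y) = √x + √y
No, this is NOT an identity.

Claim: √(x+y) = √x + √y.
Test a specific point where both sides are defined: x = 1, y = 2.
LHS = √(x+y) ≈ 1.7321
RHS = √x + √y ≈ 2.4142
Since 1.7321 ≠ 2.4142, the equation fails at this point, so it cannot hold for all real values of x and y for which both sides are defined.
Squaring the right side gives x + 2√(xy) + y, not x + y.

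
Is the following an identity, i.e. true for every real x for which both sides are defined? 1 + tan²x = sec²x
Claim: 1 + tan²x = sec²x.
Reasoning: Start from sin²x + cos²x = 1 and divide every term by cos²x (allowed wherever tan x and sec x are defined): tan²x + 1 = 1/cos²x = sec²x.
So the two sides agree for every real x for which both sides are defined.

Conclusion: Yes, this is an identity.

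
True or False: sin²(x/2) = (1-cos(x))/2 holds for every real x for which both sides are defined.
True.

Claim: sin²(x/2) = (1-cos(x))/2.
Reasoning: Use cos(2θ) = 1 - 2sin²θ with θ = x/2: cos(x) = 1 - 2sin²(x/2). Solving for sin²(x/2) gives (1 - cos(x))/2.
So the two sides agree for every real x for which both sides are defined.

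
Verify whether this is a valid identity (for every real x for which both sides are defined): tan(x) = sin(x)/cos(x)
Claim: tan(x) = sin(x)/cos(x).
Reasoning: For an angle x whose terminal point on the unit circle is (cos x, sin x), tan(x) is defined as the ratio (second coordinate)/(first coordinate) = sin(x)/cos(x), wherever cos(x) ≠ 0.
So the two sides agree for every real x for which both sides are defined.

Conclusion: Yes, this is an identity.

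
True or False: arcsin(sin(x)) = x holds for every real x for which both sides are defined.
Claim: arcsin(sin(x)) = x.
Test a specific point where both sides are defined: x = π.
LHS = arcsin(sin(x)) ≈ 0.0000
RHS = x ≈ 3.1416
Since 0.0000 ≠ 3.1416, the equation fails at this point, so it cannot hold for every real x for which both sides are defined.
arcsin only returns values in [-π/2, π/2], so arcsin(sin(x)) = x holds only for x in that interval, not for all real x.

Conclusion: False.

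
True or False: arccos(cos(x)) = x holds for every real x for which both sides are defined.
Claim: arccos(cos(x)) = x.
Test a specific point where both sides are defined: x = -π/2.
LHS = arccos(cos(x)) ≈ 1.5708
RHS = x ≈ -1.5708
Since 1.5708 ≠ -1.5708, the equation fails at this point, so it cannot hold for every real x for which both sides are defined.
arccos only returns values in [0, π], so arccos(cos(x)) = x holds only for x in that interval, not for all real x.

Conclusion: False.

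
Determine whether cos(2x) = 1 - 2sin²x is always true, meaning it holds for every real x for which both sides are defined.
Yes, this is an identity.

Claim: cos(2x) = 1 - 2sin²x.
Reasoning: cos(2x) = cos²x - sin²x. Replace cos²x by 1 - sin²x: (1 - sin²x) - sin²x = 1 - 2sin²x.
So the two sides agree for every real x for which both sides are defined.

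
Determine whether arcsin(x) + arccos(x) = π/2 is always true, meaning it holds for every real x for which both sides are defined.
Yes, this is an identity.

Claim: arcsin(x) + arccos(x) = π/2.
Reasoning: Both sides are defined for -1 ≤ x ≤ 1. Let θ = arcsin(x), so sin θ = x and θ ∈ [-π/2, π/2]. Then cos(π/2 - θ) = sin θ = x and π/2 - θ ∈ [0, π], which is exactly the range of arccos, so arccos(x) = π/2 - θ. Adding: arcsin(x) + arccos(x) = θ + (π/2 - θ) = π/2.
So the two sides agree for every real x for which both sides are defined.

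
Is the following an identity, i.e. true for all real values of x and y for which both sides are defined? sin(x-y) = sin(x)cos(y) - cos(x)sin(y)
Yes, this is an identity.

Claim: sin(x-y) = sin(x)cos(y) - cos(x)sin(y).
Reasoning: Replace y by -y in sin(x+y) = sin(x)cos(y) + cos(x)sin(y) and use cos(-y) = cos(y), sin(-y) = -sin(y): sin(x-y) = sin(x)cos(y) - cos(x)sin(y).
So the two sides agree for all real values of x and y for which both sides are defined.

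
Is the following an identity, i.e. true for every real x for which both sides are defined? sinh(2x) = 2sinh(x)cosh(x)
Claim: sinh(2x) = 2sinh(x)cosh(x).
Reasoning: 2sinh(x)cosh(x) = 2 · (e^x - e^-x)/2 · (e^x + e^-x)/2 = (e^(2x) - e^(-2x))/2 = sinh(2x).
So the two sides agree for every real x for which both sides are defined.

Conclusion: Yes, this is an identity.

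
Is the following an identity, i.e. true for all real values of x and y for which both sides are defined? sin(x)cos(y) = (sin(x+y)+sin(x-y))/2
Yes, this is an identity.

Claim: sin(x)cos(y) = (sin(x+y)+sin(x-y))/2.
Reasoning: sin(x+y) = sin(x)cos(y) + cos(x)sin(y) and sin(x-y) = sin(x)cos(y) - cos(x)sin(y). Adding, sin(x+y) + sin(x-y) = 2sin(x)cos(y); divide by 2.
So the two sides agree for all real values of x and y for which both sides are defined.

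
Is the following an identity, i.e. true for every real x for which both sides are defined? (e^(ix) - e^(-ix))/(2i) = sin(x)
Yes, this is an identity.

Claim: (e^(ix) - e^(-ix))/(2i) = sin(x).
Reasoning: By Euler's formula e^(ix) = cos(x) + i·sin(x) and e^(-ix) = cos(x) - i·sin(x). Subtracting cancels the cosine terms: e^(ix) - e^(-ix) = 2i·sin(x); divide by 2i.
So the two sides agree for every real x for which both sides are defined.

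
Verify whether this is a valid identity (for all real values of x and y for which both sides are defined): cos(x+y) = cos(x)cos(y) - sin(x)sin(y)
Yes, this is an identity.

Claim: cos(x+y) = cos(x)cos(y) - sin(x)sin(y).
Reasoning: By Euler's formula e^(i(x+y)) = e^(ix)·e^(iy) = (cos x + i·sin x)(cos y + i·sin y). The real part of the left side is cos(x+y); the real part of the product is cos(x)cos(y) - sin(x)sin(y) (since i·i = -1).
So the two sides agree for all real values of x and y for which both sides are defined.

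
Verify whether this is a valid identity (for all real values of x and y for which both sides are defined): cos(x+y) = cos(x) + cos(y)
Claim: cos(x+y) = cos(x) + cos(y).
Test a specific point where both sides are defined: x = -π/2, y = π/3.
LHS = cos(x+y) ≈ 0.8660
RHS = cos(x) + cos(y) ≈ 0.5000
Since 0.8660 ≠ 0.5000, the equation fails at this point, so it cannot hold for all real values of x and y for which both sides are defined.
The correct expansion is cos(x+y) = cos(x)cos(y) - sin(x)sin(y); cosine is not additive.

Conclusion: No, this is NOT an identity.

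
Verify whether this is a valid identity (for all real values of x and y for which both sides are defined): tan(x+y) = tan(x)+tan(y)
Claim: tan(x+y) = tan(x)+tan(y).
Test a specific point where both sides are defined: x = π/4, y = -π/3.
LHS = tan(x+y) ≈ -0.2679
RHS = tan(x)+tan(y) ≈ -0.7321
Since -0.2679 ≠ -0.7321, the equation fails at this point, so it cannot hold for all real values of x and y for which both sides are defined.
The correct formula is tan(x+y) = (tan(x) + tan(y))/(1 - tan(x)tan(y)).

Conclusion: No, this is NOT an identity.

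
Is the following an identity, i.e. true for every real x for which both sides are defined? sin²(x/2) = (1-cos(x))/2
Claim: sin²(x/2) = (1-cos(x))/2.
Reasoning: Use cos(2θ) = 1 - 2sin²θ with θ = x/2: cos(x) = 1 - 2sin²(x/2). Solving for sin²(x/2) gives (1 - cos(x))/2.
So the two sides agree for every real x for which both sides are defined.

Conclusion: Yes, this is an identity.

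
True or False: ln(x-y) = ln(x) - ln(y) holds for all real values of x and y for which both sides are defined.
False.

Claim: ln(x-y) = ln(x) - ln(y).
Test a specific point where both sides are defined: x = 5, y = 4.
LHS = ln(x-y) ≈ 0.0000
RHS = ln(x) - ln(y) ≈ 0.2231
Since 0.0000 ≠ 0.2231, the equation fails at this point, so it cannot hold for all real values of x and y for which both sides are defined.
ln(x) - ln(y) = ln(x/y), not ln(x-y).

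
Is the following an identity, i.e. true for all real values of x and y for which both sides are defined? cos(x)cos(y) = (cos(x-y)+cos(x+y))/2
Claim: cos(x)cos(y) = (cos(x-y)+cos(x+y))/2.
Reasoning: cos(x-y) = cos(x)cos(y) + sin(x)sin(y) and cos(x+y) = cos(x)cos(y) - sin(x)sin(y). Adding, cos(x-y) + cos(x+y) = 2cos(x)cos(y); divide by 2.
So the two sides agree for all real values of x and y for which both sides are defined.

Conclusion: Yes, this is an identity.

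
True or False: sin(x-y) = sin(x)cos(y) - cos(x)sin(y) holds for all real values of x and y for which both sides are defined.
True.

Claim: sin(x-y) = sin(x)cos(y) - cos(x)sin(y).
Reasoning: Replace y by -y in sin(x+y) = sin(x)cos(y) + cos(x)sin(y) and use cos(-y) = cos(y), sin(-y) = -sin(y): sin(x-y) = sin(x)cos(y) - cos(x)sin(y).
So the two sides agree for all real values of x and y for which both sides are defined.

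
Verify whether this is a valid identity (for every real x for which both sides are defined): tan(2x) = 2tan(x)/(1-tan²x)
Claim: tan(2x) = 2tan(x)/(1-tan²x).
Reasoning: tan(2x) = sin(2x)/cos(2x) = 2sin(x)cos(x) / (cos²x - sin²x). Divide numerator and denominator by cos²x: 2tan(x) / (1 - tan²x).
So the two sides agree for every real x for which both sides are defined.

Conclusion: Yes, this is an identity.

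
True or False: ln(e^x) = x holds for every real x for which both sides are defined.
Claim: ln(e^x) = x.
Reasoning: ln is the inverse of the exponential: ln(e^x) asks for the exponent p with e^p = e^x, and since e^p is one-to-one that exponent is p = x.
So the two sides agree for every real x for which both sides are defined.

Conclusion: True.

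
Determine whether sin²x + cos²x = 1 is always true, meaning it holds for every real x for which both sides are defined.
Yes, this is an identity.

Claim: sin²x + cos²x = 1.
Reasoning: The point (cos x, sin x) lies on the unit circle X² + Y² = 1, so cos²x + sin²x = 1 for every real x.
So the two sides agree for every real x for which both sides are defined.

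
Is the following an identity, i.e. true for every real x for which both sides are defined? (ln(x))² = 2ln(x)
Claim: (ln(x))² = 2ln(x).
Test a specific point where both sides are defined: x = 2.
LHS = (ln(x))² ≈ 0.4805
RHS = 2ln(x) ≈ 1.3863
Since 0.4805 ≠ 1.3863, the equation fails at this point, so it cannot hold for every real x for which both sides are defined.
2ln(x) equals ln(x²), which is not the same as (ln x)².

Conclusion: No, this is NOT an identity.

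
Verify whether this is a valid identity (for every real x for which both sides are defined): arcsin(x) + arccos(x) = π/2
Yes, this is an identity.

Claim: arcsin(x) + arccos(x) = π/2.
Reasoning: Both sides are defined for -1 ≤ x ≤ 1. Let θ = arcsin(x), so sin θ = x and θ ∈ [-π/2, π/2]. Then cos(π/2 - θ) = sin θ = x and π/2 - θ ∈ [0, π], which is exactly the range of arccos, so arccos(x) = π/2 - θ. Adding: arcsin(x) + arccos(x) = θ + (π/2 - θ) = π/2.
So the two sides agree for every real x for which both sides are defined.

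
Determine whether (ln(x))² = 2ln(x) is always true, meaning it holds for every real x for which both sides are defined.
Claim: (ln(x))² = 2ln(x).
Test a specific point where both sides are defined: x = 2.
LHS = (ln(x))² ≈ 0.4805
RHS = 2ln(x) ≈ 1.3863
Since 0.4805 ≠ 1.3863, the equation fails at this point, so it cannot hold for every real x for which both sides are defined.
2ln(x) equals ln(x²), which is not the same as (ln x)².

Conclusion: No, this is NOT an identity.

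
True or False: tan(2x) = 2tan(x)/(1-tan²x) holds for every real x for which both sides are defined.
Claim: tan(2x) = 2tan(x)/(1-tan²x).
Reasoning: tan(2x) = sin(2x)/cos(2x) = 2sin(x)cos(x) / (cos²x - sin²x). Divide numerator and denominator by cos²x: 2tan(x) / (1 - tan²x).
So the two sides agree for every real x for which both sides are defined.

Conclusion: True.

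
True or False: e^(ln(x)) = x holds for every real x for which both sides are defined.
Claim: e^(ln(x)) = x.
Reasoning: For x > 0, ln(x) is by definition the exponent p such that e^p = x. Raising e to that exponent therefore returns x: e^(ln x) = x.
So the two sides agree for every real x for which both sides are defined.

Conclusion: True.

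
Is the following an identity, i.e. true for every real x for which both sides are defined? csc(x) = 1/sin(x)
Claim: csc(x) = 1/sin(x).
Reasoning: csc(x) is by definition the reciprocal of sin(x), wherever sin(x) ≠ 0.
So the two sides agree for every real x for which both sides are defined.

Conclusion: Yes, this is an identity.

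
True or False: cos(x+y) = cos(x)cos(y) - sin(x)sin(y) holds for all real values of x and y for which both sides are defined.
True.

Claim: cos(x+y) = cos(x)cos(y) - sin(x)sin(y).
Reasoning: By Euler's formula e^(i(x+y)) = e^(ix)·e^(iy) = (cos x + i·sin x)(cos y + i·sin y). The real part of the left side is cos(x+y); the real part of the product is cos(x)cos(y) - sin(x)sin(y) (since i·i = -1).
So the two sides agree for all real values of x and y for which both sides are defined.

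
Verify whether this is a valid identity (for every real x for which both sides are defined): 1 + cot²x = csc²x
Claim: 1 + cot²x = csc²x.
Reasoning: Start from sin²x + cos²x = 1 and divide every term by sin²x (allowed wherever cot x and csc x are defined): 1 + cot²x = 1/sin²x = csc²x.
So the two sides agree for every real x for which both sides are defined.

Conclusion: Yes, this is an identity.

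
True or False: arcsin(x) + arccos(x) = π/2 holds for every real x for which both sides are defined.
True.

Claim: arcsin(x) + arccos(x) = π/2.
Reasoning: Both sides are defined for -1 ≤ x ≤ 1. Let θ = arcsin(x), so sin θ = x and θ ∈ [-π/2, π/2]. Then cos(π/2 - θ) = sin θ = x and π/2 - θ ∈ [0, π], which is exactly the range of arccos, so arccos(x) = π/2 - θ. Adding: arcsin(x) + arccos(x) = θ + (π/2 - θ) = π/2.
So the two sides agree for every real x for which both sides are defined.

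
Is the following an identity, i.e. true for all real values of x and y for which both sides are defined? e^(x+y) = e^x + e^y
No, this is NOT an identity.

Claim: e^(x+y) = e^x + e^y.
Test a specific point where both sides are defined: x = 2, y = 1.
LHS = e^(x+y) ≈ 20.0855
RHS = e^x + e^y ≈ 10.1073
Since 20.0855 ≠ 10.1073, the equation fails at this point, so it cannot hold for all real values of x and y for which both sides are defined.
The correct rule is e^(x+y) = e^x · e^y (a product, not a sum).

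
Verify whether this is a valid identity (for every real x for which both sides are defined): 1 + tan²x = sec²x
Yes, this is an identity.

Claim: 1 + tan²x = sec²x.
Reasoning: Start from sin²x + cos²x = 1 and divide every term by cos²x (allowed wherever tan x and sec x are defined): tan²x + 1 = 1/cos²x = sec²x.
So the two sides agree for every real x for which both sides are defined.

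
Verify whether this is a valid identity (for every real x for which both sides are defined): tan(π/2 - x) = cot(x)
Yes, this is an identity.

Claim: tan(π/2 - x) = cot(x).
Reasoning: tan(π/2 - x) = sin(π/2 - x)/cos(π/2 - x) = cos(x)/sin(x) = cot(x), using the cofunction identities sin(π/2 - x) = cos(x) and cos(π/2 - x) = sin(x).
So the two sides agree for every real x for which both sides are defined.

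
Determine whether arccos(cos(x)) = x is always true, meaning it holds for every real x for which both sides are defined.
No, this is NOT an identity.

Claim: arccos(cos(x)) = x.
Test a specific point where both sides are defined: x = -π/3.
LHS = arccos(cos(x)) ≈ 1.0472
RHS = x ≈ -1.0472
Since 1.0472 ≠ -1.0472, the equation fails at this point, so it cannot hold for every real x for which both sides are defined.
arccos only returns values in [0, π], so arccos(cos(x)) = x holds only for x in that interval, not for all real x.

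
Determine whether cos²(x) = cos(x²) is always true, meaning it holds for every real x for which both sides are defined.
No, this is NOT an identity.

Claim: cos²(x) = cos(x²).
Test a specific point where both sides are defined: x = π/6.
LHS = cos²(x) ≈ 0.7500
RHS = cos(x²) ≈ 0.9627
Since 0.7500 ≠ 0.9627, the equation fails at this point, so it cannot hold for every real x for which both sides are defined.
cos²(x) means (cos x)², squaring the output; cos(x²) squares the input. These are different functions.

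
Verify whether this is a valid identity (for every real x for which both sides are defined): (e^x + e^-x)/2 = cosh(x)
Claim: (e^x + e^-x)/2 = cosh(x).
Reasoning: This is exactly the definition of the hyperbolic cosine: cosh(x) := (e^x + e^-x)/2.
So the two sides agree for every real x for which both sides are defined.

Conclusion: Yes, this is an identity.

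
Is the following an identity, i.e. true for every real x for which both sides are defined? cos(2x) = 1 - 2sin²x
Yes, this is an identity.

Claim: cos(2x) = 1 - 2sin²x.
Reasoning: cos(2x) = cos²x - sin²x. Replace cos²x by 1 - sin²x: (1 - sin²x) - sin²x = 1 - 2sin²x.
So the two sides agree for every real x for which both sides are defined.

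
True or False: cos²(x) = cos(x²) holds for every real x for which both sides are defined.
Claim: cos²(x) = cos(x²).
Test a specific point where both sides are defined: x = 2π/3.
LHS = cos²(x) ≈ 0.2500
RHS = cos(x²) ≈ -0.3202
Since 0.2500 ≠ -0.3202, the equation fails at this point, so it cannot hold for every real x for which both sides are defined.
cos²(x) means (cos x)², squaring the output; cos(x²) squares the input. These are different functions.

Conclusion: False.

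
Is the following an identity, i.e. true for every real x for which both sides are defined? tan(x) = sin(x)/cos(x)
Claim: tan(x) = sin(x)/cos(x).
Reasoning: For an angle x whose terminal point on the unit circle is (cos x, sin x), tan(x) is defined as the ratio (second coordinate)/(first coordinate) = sin(x)/cos(x), wherever cos(x) ≠ 0.
So the two sides agree for every real x for which both sides are defined.

Conclusion: Yes, this is an identity.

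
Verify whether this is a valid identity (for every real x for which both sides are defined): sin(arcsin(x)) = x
Claim: sin(arcsin(x)) = x.
Reasoning: For -1 ≤ x ≤ 1 (where arcsin is defined), arcsin(x) is by definition an angle whose sine equals x. Taking the sine of that angle returns x. (Note the other order, arcsin(sin x) = x, is NOT an identity.)
So the two sides agree for every real x for which both sides are defined.

Conclusion: Yes, this is an identity.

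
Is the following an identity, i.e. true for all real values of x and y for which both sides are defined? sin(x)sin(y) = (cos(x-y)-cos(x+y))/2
Claim: sin(x)sin(y) = (cos(x-y)-cos(x+y))/2.
Reasoning: cos(x-y) = cos(x)cos(y) + sin(x)sin(y) and cos(x+y) = cos(x)cos(y) - sin(x)sin(y). Subtracting, cos(x-y) - cos(x+y) = 2sin(x)sin(y); divide by 2.
So the two sides agree for all real values of x and y for which both sides are defined.

Conclusion: Yes, this is an identity.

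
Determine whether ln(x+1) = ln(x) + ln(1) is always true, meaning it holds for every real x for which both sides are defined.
No, this is NOT an identity.

Claim: ln(x+1) = ln(x) + ln(1).
Test a specific point where both sides are defined: x = 3/2.
LHS = ln(x+1) ≈ 0.9163
RHS = ln(x) + ln(1) ≈ 0.4055
Since 0.9163 ≠ 0.4055, the equation fails at this point, so it cannot hold for every real x for which both sides are defined.
ln(1) = 0, so the right side is just ln(x), which differs from ln(x+1).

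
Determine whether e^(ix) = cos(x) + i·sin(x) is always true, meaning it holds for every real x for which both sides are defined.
Yes, this is an identity.

Claim: e^(ix) = cos(x) + i·sin(x).
Reasoning: Euler's formula. Expand e^(ix) = Σ (ix)^k / k!. Since i² = -1, the even-k terms are Σ (-1)^m x^(2m)/(2m)! = cos(x) and the odd-k terms are i · Σ (-1)^m x^(2m+1)/(2m+1)! = i·sin(x).
So the two sides agree for every real x for which both sides are defined.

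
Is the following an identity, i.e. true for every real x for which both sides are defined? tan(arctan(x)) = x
Yes, this is an identity.

Claim: tan(arctan(x)) = x.
Reasoning: For every real x, arctan(x) is by definition the angle in (-π/2, π/2) whose tangent equals x. Taking the tangent of that angle returns x.
So the two sides agree for every real x for which both sides are defined.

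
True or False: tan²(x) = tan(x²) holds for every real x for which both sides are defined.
False.

Claim: tan²(x) = tan(x²).
Test a specific point where both sides are defined: x = π/4.
LHS = tan²(x) ≈ 1.0000
RHS = tan(x²) ≈ 0.7092
Since 1.0000 ≠ 0.7092, the equation fails at this point, so it cannot hold for every real x for which both sides are defined.
tan²(x) means (tan x)², squaring the output; tan(x²) squares the input. These are different functions.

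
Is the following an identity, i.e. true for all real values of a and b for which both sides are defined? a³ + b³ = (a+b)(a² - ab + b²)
Yes, this is an identity.

Claim: a³ + b³ = (a+b)(a² - ab + b²).
Reasoning: Expand the right side: (a+b)(a² - ab + b²) = a³ - a²b + ab² + a²b - ab² + b³ = a³ + b³ (the middle terms cancel in pairs).
So the two sides agree for all real values of a and b for which both sides are defined.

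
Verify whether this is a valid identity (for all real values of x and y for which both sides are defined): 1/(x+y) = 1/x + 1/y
Claim: 1/(x+y) = 1/x + 1/y.
Test a specific point where both sides are defined: x = 3, y = 1/2.
LHS = 1/(x+y) ≈ 0.2857
RHS = 1/x + 1/y ≈ 2.3333
Since 0.2857 ≠ 2.3333, the equation fails at this point, so it cannot hold for all real values of x and y for which both sides are defined.
1/x + 1/y = (x+y)/(xy), which is not 1/(x+y).

Conclusion: No, this is NOT an identity.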